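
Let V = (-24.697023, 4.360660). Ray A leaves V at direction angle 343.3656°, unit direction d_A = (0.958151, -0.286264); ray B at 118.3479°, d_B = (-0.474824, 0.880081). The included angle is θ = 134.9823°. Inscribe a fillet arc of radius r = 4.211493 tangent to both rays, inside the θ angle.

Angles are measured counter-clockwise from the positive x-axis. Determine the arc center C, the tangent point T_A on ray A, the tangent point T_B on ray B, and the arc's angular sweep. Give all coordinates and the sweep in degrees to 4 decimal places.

bisector direction at 50.8567° = (0.631261,0.775570)
center distance |VC| = r/sin(θ/2) = 4.211493/sin(67.4912°) = 4.558779
C = V + |VC|·bis = (-21.8192,7.8963)
T_A = V + ((C−V)·d_A)·d_A = V + 1.7452·d_A = (-23.0248,3.8611)
T_B = V + ((C−V)·d_B)·d_B = V + 1.7452·d_B = (-25.5257,5.8966)
sweep = 180° − θ = 45.0177°

center=(-21.8192,7.8963) T_A=(-23.0248,3.8611) T_B=(-25.5257,5.8966) sweep=45.0177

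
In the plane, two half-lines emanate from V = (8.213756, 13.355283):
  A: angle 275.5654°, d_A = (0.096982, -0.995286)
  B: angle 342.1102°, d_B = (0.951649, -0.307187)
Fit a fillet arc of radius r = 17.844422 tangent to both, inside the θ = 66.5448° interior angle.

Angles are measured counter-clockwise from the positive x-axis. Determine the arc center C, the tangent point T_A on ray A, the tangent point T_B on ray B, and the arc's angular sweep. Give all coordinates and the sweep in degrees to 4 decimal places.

center=(28.6114,-11.9800) T_A=(10.8511,-13.7106) T_B=(34.0930,5.0016) sweep=113.4552

bisector direction at 308.8378° = (0.627118,-0.778924)
center distance |VC| = r/sin(θ/2) = 17.844422/sin(33.2724°) = 32.526006
C = V + |VC|·bis = (28.6114,-11.9800)
T_A = V + ((C−V)·d_A)·d_A = V + 27.1941·d_A = (10.8511,-13.7106)
T_B = V + ((C−V)·d_B)·d_B = V + 27.1941·d_B = (34.0930,5.0016)
sweep = 180° − θ = 113.4552°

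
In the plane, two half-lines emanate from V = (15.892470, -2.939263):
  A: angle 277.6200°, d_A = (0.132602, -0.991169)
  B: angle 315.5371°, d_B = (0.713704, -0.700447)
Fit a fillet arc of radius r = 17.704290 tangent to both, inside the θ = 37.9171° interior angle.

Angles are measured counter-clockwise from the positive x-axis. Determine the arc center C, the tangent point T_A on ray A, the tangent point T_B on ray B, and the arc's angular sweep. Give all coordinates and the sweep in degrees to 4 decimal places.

center=(40.2745,-51.6746) T_A=(22.7265,-54.0222) T_B=(52.6754,-39.0390) sweep=142.0829

bisector direction at 296.5786° = (0.447424,-0.894322)
center distance |VC| = r/sin(θ/2) = 17.704290/sin(18.9585°) = 54.494181
C = V + |VC|·bis = (40.2745,-51.6746)
T_A = V + ((C−V)·d_A)·d_A = V + 51.5381·d_A = (22.7265,-54.0222)
T_B = V + ((C−V)·d_B)·d_B = V + 51.5381·d_B = (52.6754,-39.0390)
sweep = 180° − θ = 142.0829°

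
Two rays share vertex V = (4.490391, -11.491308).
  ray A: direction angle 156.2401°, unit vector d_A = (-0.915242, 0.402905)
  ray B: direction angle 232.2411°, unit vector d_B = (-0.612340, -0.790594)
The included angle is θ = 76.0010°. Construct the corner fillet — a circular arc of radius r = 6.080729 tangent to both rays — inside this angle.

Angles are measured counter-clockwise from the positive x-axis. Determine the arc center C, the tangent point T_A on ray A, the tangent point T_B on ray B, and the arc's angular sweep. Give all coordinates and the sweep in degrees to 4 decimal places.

bisector direction at 194.2406° = (-0.969271,-0.245994)
center distance |VC| = r/sin(θ/2) = 6.080729/sin(38.0005°) = 9.876631
C = V + |VC|·bis = (-5.0827,-13.9209)
T_A = V + ((C−V)·d_A)·d_A = V + 7.7828·d_A = (-2.6328,-8.3556)
T_B = V + ((C−V)·d_B)·d_B = V + 7.7828·d_B = (-0.2754,-17.6444)
sweep = 180° − θ = 103.9990°

center=(-5.0827,-13.9209) T_A=(-2.6328,-8.3556) T_B=(-0.2754,-17.6444) sweep=103.9990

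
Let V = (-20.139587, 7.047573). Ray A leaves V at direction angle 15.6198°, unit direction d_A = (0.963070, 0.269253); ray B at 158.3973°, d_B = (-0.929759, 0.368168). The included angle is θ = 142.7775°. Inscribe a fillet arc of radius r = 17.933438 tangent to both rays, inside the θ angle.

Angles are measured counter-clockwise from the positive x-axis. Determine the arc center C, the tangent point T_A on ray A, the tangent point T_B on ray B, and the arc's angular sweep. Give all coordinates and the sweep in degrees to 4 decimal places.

bisector direction at 87.0085° = (0.052187,0.998637)
center distance |VC| = r/sin(θ/2) = 17.933438/sin(71.3888°) = 18.923002
C = V + |VC|·bis = (-19.1521,25.9448)
T_A = V + ((C−V)·d_A)·d_A = V + 6.0392·d_A = (-14.3234,8.6736)
T_B = V + ((C−V)·d_B)·d_B = V + 6.0392·d_B = (-25.7546,9.2710)
sweep = 180° − θ = 37.2225°

center=(-19.1521,25.9448) T_A=(-14.3234,8.6736) T_B=(-25.7546,9.2710) sweep=37.2225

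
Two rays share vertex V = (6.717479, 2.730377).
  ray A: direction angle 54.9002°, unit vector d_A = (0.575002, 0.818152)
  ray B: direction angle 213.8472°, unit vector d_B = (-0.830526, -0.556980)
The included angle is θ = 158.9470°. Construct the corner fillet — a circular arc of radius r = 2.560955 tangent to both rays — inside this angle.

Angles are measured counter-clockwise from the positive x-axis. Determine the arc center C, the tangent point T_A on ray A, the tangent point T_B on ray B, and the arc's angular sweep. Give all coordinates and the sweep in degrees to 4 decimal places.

bisector direction at 134.3737° = (-0.699335,0.714794)
center distance |VC| = r/sin(θ/2) = 2.560955/sin(79.4735°) = 2.604792
C = V + |VC|·bis = (4.8959,4.5923)
T_A = V + ((C−V)·d_A)·d_A = V + 0.4759·d_A = (6.9911,3.1197)
T_B = V + ((C−V)·d_B)·d_B = V + 0.4759·d_B = (6.3223,2.4653)
sweep = 180° − θ = 21.0530°

center=(4.8959,4.5923) T_A=(6.9911,3.1197) T_B=(6.3223,2.4653) sweep=21.0530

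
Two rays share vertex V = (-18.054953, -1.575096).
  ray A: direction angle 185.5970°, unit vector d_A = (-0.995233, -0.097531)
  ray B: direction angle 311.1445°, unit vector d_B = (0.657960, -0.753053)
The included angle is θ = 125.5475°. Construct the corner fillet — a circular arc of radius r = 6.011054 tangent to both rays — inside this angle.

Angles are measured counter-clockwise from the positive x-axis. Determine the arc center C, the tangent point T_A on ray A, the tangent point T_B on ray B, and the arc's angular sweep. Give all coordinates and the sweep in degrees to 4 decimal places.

bisector direction at 248.3707° = (-0.368599,-0.929588)
center distance |VC| = r/sin(θ/2) = 6.011054/sin(62.7737°) = 6.760018
C = V + |VC|·bis = (-20.5467,-7.8591)
T_A = V + ((C−V)·d_A)·d_A = V + 3.0927·d_A = (-21.1330,-1.8767)
T_B = V + ((C−V)·d_B)·d_B = V + 3.0927·d_B = (-16.0200,-3.9041)
sweep = 180° − θ = 54.4525°

center=(-20.5467,-7.8591) T_A=(-21.1330,-1.8767) T_B=(-16.0200,-3.9041) sweep=54.4525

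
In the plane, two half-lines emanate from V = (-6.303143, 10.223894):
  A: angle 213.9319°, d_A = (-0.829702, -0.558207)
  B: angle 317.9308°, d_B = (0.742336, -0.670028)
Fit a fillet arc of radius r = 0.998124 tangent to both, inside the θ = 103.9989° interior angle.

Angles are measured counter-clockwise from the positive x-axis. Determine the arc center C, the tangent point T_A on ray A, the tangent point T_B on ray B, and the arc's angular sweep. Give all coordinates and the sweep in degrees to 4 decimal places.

bisector direction at 265.9314° = (-0.070952,-0.997480)
center distance |VC| = r/sin(θ/2) = 0.998124/sin(51.9995°) = 1.266647
C = V + |VC|·bis = (-6.3930,8.9604)
T_A = V + ((C−V)·d_A)·d_A = V + 0.7798·d_A = (-6.9502,9.7886)
T_B = V + ((C−V)·d_B)·d_B = V + 0.7798·d_B = (-5.7242,9.7014)
sweep = 180° − θ = 76.0011°

center=(-6.3930,8.9604) T_A=(-6.9502,9.7886) T_B=(-5.7242,9.7014) sweep=76.0011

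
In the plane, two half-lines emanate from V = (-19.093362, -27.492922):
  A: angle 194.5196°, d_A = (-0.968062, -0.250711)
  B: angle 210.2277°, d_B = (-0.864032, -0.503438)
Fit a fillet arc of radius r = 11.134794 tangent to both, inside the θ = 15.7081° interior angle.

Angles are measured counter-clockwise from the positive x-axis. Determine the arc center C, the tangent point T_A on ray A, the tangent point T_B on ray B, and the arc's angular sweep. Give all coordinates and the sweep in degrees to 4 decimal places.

bisector direction at 202.3737° = (-0.924721,-0.380645)
center distance |VC| = r/sin(θ/2) = 11.134794/sin(7.8540°) = 81.483959
C = V + |VC|·bis = (-94.4433,-58.5094)
T_A = V + ((C−V)·d_A)·d_A = V + 80.7196·d_A = (-97.2349,-47.7302)
T_B = V + ((C−V)·d_B)·d_B = V + 80.7196·d_B = (-88.8376,-68.1302)
sweep = 180° − θ = 164.2919°

center=(-94.4433,-58.5094) T_A=(-97.2349,-47.7302) T_B=(-88.8376,-68.1302) sweep=164.2919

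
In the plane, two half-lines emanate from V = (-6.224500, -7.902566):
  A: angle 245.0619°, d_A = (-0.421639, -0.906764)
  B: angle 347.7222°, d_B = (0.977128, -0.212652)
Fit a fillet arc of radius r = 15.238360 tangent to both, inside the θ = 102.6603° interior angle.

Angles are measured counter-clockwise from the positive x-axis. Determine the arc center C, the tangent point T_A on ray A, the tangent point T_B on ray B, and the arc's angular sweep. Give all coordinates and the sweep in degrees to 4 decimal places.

center=(2.4512,-25.3857) T_A=(-11.3664,-18.9606) T_B=(5.6916,-10.4959) sweep=77.3397

bisector direction at 296.3920° = (0.444511,-0.895773)
center distance |VC| = r/sin(θ/2) = 15.238360/sin(51.3302°) = 19.517359
C = V + |VC|·bis = (2.4512,-25.3857)
T_A = V + ((C−V)·d_A)·d_A = V + 12.1951·d_A = (-11.3664,-18.9606)
T_B = V + ((C−V)·d_B)·d_B = V + 12.1951·d_B = (5.6916,-10.4959)
sweep = 180° − θ = 77.3397°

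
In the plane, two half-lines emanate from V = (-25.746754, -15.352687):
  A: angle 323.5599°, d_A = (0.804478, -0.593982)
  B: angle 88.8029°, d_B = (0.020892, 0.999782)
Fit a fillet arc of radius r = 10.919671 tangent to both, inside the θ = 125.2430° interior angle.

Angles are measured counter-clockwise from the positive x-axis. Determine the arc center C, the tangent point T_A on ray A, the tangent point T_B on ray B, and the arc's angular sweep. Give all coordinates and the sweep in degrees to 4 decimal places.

center=(-14.7113,-9.9270) T_A=(-21.1974,-18.7117) T_B=(-25.6286,-9.6989) sweep=54.7570

bisector direction at 26.1814° = (0.897402,0.441215)
center distance |VC| = r/sin(θ/2) = 10.919671/sin(62.6215°) = 12.297093
C = V + |VC|·bis = (-14.7113,-9.9270)
T_A = V + ((C−V)·d_A)·d_A = V + 5.6550·d_A = (-21.1974,-18.7117)
T_B = V + ((C−V)·d_B)·d_B = V + 5.6550·d_B = (-25.6286,-9.6989)
sweep = 180° − θ = 54.7570°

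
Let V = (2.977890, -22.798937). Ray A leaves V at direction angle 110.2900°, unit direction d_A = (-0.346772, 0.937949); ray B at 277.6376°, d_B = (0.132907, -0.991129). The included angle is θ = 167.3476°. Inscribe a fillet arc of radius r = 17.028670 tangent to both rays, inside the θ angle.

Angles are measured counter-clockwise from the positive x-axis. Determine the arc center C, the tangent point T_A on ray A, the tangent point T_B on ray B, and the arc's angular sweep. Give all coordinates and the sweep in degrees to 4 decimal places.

center=(-13.6488,-26.9333) T_A=(2.3232,-21.0282) T_B=(3.2288,-24.6701) sweep=12.6524

bisector direction at 193.9638° = (-0.970448,-0.241309)
center distance |VC| = r/sin(θ/2) = 17.028670/sin(83.6738°) = 17.132998
C = V + |VC|·bis = (-13.6488,-26.9333)
T_A = V + ((C−V)·d_A)·d_A = V + 1.8879·d_A = (2.3232,-21.0282)
T_B = V + ((C−V)·d_B)·d_B = V + 1.8879·d_B = (3.2288,-24.6701)
sweep = 180° − θ = 12.6524°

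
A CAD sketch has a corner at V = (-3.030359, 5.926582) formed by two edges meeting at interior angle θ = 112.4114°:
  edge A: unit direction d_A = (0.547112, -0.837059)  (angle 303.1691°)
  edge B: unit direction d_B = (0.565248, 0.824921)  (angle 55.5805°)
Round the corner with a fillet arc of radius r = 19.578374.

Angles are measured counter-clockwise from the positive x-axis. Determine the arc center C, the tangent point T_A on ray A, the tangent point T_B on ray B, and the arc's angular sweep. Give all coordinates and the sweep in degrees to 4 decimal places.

bisector direction at 359.3748° = (0.999940,-0.010912)
center distance |VC| = r/sin(θ/2) = 19.578374/sin(56.2057°) = 23.558888
C = V + |VC|·bis = (20.5271,5.6695)
T_A = V + ((C−V)·d_A)·d_A = V + 13.1038·d_A = (4.1389,-5.0420)
T_B = V + ((C−V)·d_B)·d_B = V + 13.1038·d_B = (4.3765,16.7361)
sweep = 180° − θ = 67.5886°

center=(20.5271,5.6695) T_A=(4.1389,-5.0420) T_B=(4.3765,16.7361) sweep=67.5886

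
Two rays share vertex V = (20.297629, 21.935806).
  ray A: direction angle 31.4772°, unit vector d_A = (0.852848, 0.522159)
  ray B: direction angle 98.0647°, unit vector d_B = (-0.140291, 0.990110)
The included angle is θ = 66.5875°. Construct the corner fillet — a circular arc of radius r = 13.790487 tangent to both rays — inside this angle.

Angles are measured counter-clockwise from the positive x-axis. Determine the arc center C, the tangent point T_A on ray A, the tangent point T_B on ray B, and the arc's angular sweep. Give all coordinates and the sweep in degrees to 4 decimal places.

bisector direction at 64.7710° = (0.426238,0.904611)
center distance |VC| = r/sin(θ/2) = 13.790487/sin(33.2938°) = 25.122412
C = V + |VC|·bis = (31.0058,44.6618)
T_A = V + ((C−V)·d_A)·d_A = V + 20.9990·d_A = (38.2066,32.9006)
T_B = V + ((C−V)·d_B)·d_B = V + 20.9990·d_B = (17.3517,42.7271)
sweep = 180° − θ = 113.4125°

center=(31.0058,44.6618) T_A=(38.2066,32.9006) T_B=(17.3517,42.7271) sweep=113.4125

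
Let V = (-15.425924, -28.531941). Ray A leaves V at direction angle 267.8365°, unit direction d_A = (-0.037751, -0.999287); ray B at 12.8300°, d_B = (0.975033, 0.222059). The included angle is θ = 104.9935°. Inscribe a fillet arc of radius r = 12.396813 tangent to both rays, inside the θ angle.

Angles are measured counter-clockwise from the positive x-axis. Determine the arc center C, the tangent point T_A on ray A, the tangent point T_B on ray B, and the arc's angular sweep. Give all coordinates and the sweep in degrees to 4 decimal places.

bisector direction at 320.3333° = (0.769770,-0.638321)
center distance |VC| = r/sin(θ/2) = 12.396813/sin(52.4967°) = 15.626521
C = V + |VC|·bis = (-3.3971,-38.5067)
T_A = V + ((C−V)·d_A)·d_A = V + 9.5135·d_A = (-15.7851,-38.0387)
T_B = V + ((C−V)·d_B)·d_B = V + 9.5135·d_B = (-6.1499,-26.4194)
sweep = 180° − θ = 75.0065°

center=(-3.3971,-38.5067) T_A=(-15.7851,-38.0387) T_B=(-6.1499,-26.4194) sweep=75.0065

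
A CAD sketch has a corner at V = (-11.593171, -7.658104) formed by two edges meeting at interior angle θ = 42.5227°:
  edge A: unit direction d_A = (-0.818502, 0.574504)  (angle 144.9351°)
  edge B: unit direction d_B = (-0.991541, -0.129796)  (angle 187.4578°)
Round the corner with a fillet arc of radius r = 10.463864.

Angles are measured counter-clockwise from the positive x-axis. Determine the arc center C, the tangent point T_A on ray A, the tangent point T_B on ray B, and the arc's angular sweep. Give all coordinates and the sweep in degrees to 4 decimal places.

center=(-39.6159,-0.7732) T_A=(-33.6043,7.7915) T_B=(-38.2577,-11.1486) sweep=137.4773

bisector direction at 166.1964° = (-0.971119,0.238594)
center distance |VC| = r/sin(θ/2) = 10.463864/sin(21.2614°) = 28.856068
C = V + |VC|·bis = (-39.6159,-0.7732)
T_A = V + ((C−V)·d_A)·d_A = V + 26.8920·d_A = (-33.6043,7.7915)
T_B = V + ((C−V)·d_B)·d_B = V + 26.8920·d_B = (-38.2577,-11.1486)
sweep = 180° − θ = 137.4773°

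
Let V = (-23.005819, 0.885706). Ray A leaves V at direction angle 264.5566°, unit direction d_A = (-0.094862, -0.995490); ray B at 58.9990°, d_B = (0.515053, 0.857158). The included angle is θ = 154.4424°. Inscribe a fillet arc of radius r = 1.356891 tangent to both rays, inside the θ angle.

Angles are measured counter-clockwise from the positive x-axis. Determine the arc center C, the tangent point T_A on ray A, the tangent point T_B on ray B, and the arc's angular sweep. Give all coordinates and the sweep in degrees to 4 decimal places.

center=(-21.6842,0.4506) T_A=(-23.0350,0.5793) T_B=(-22.8473,1.1495) sweep=25.5576

bisector direction at 341.7778° = (0.949851,-0.312703)
center distance |VC| = r/sin(θ/2) = 1.356891/sin(77.2212°) = 1.391353
C = V + |VC|·bis = (-21.6842,0.4506)
T_A = V + ((C−V)·d_A)·d_A = V + 0.3078·d_A = (-23.0350,0.5793)
T_B = V + ((C−V)·d_B)·d_B = V + 0.3078·d_B = (-22.8473,1.1495)
sweep = 180° − θ = 25.5576°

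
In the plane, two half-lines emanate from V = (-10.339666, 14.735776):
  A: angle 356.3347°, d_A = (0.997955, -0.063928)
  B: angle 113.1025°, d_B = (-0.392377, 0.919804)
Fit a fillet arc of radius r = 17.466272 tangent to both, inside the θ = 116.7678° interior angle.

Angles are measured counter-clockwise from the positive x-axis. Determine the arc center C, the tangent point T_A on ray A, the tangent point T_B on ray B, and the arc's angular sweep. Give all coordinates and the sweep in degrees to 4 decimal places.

bisector direction at 54.7186° = (0.577593,0.816325)
center distance |VC| = r/sin(θ/2) = 17.466272/sin(58.3839°) = 20.510438
C = V + |VC|·bis = (1.5070,31.4790)
T_A = V + ((C−V)·d_A)·d_A = V + 10.7521·d_A = (0.3904,14.0484)
T_B = V + ((C−V)·d_B)·d_B = V + 10.7521·d_B = (-14.5585,24.6256)
sweep = 180° − θ = 63.2322°

center=(1.5070,31.4790) T_A=(0.3904,14.0484) T_B=(-14.5585,24.6256) sweep=63.2322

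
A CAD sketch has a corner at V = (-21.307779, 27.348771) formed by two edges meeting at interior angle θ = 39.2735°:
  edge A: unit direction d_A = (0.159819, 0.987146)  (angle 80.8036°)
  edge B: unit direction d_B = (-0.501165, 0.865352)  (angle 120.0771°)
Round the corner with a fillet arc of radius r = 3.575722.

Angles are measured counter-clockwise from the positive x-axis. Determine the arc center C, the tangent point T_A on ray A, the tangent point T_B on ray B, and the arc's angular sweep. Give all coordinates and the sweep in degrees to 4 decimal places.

center=(-23.2359,37.8129) T_A=(-19.7062,37.2414) T_B=(-26.3302,36.0208) sweep=140.7265

bisector direction at 100.4404° = (-0.181212,0.983444)
center distance |VC| = r/sin(θ/2) = 3.575722/sin(19.6367°) = 10.640264
C = V + |VC|·bis = (-23.2359,37.8129)
T_A = V + ((C−V)·d_A)·d_A = V + 10.0214·d_A = (-19.7062,37.2414)
T_B = V + ((C−V)·d_B)·d_B = V + 10.0214·d_B = (-26.3302,36.0208)
sweep = 180° − θ = 140.7265°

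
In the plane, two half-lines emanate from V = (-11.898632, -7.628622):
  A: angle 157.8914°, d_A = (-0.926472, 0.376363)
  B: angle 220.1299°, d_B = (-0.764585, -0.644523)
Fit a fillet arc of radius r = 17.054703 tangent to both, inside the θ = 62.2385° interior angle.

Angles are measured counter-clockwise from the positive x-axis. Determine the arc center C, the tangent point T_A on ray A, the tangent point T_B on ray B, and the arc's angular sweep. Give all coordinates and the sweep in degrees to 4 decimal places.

center=(-44.4906,-12.7969) T_A=(-38.0719,3.0038) T_B=(-33.4985,-25.8367) sweep=117.7615

bisector direction at 189.0107° = (-0.987659,-0.156618)
center distance |VC| = r/sin(θ/2) = 17.054703/sin(31.1193°) = 32.999246
C = V + |VC|·bis = (-44.4906,-12.7969)
T_A = V + ((C−V)·d_A)·d_A = V + 28.2504·d_A = (-38.0719,3.0038)
T_B = V + ((C−V)·d_B)·d_B = V + 28.2504·d_B = (-33.4985,-25.8367)
sweep = 180° − θ = 117.7615°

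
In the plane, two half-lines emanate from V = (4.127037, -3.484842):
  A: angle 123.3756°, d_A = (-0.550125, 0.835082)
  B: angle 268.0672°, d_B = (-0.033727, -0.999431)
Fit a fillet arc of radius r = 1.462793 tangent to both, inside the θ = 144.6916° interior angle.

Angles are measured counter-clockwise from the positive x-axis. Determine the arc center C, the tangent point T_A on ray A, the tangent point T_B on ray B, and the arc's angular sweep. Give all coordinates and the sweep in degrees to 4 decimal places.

center=(2.6494,-3.9008) T_A=(3.8709,-3.0961) T_B=(4.1113,-3.9501) sweep=35.3084

bisector direction at 195.7214° = (-0.962591,-0.270960)
center distance |VC| = r/sin(θ/2) = 1.462793/sin(72.3458°) = 1.535089
C = V + |VC|·bis = (2.6494,-3.9008)
T_A = V + ((C−V)·d_A)·d_A = V + 0.4655·d_A = (3.8709,-3.0961)
T_B = V + ((C−V)·d_B)·d_B = V + 0.4655·d_B = (4.1113,-3.9501)
sweep = 180° − θ = 35.3084°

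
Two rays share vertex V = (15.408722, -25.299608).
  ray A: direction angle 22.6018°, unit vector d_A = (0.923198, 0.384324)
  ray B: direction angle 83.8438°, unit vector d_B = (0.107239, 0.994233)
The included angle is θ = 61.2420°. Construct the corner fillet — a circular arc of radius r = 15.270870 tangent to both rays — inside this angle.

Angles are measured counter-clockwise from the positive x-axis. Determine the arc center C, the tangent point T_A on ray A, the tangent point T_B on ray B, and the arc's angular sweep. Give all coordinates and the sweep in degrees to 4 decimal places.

center=(33.3583,-1.2860) T_A=(39.2273,-15.3840) T_B=(18.1755,0.3517) sweep=118.7580

bisector direction at 53.2228° = (0.598705,0.800970)
center distance |VC| = r/sin(θ/2) = 15.270870/sin(30.6210°) = 29.980690
C = V + |VC|·bis = (33.3583,-1.2860)
T_A = V + ((C−V)·d_A)·d_A = V + 25.8000·d_A = (39.2273,-15.3840)
T_B = V + ((C−V)·d_B)·d_B = V + 25.8000·d_B = (18.1755,0.3517)
sweep = 180° − θ = 118.7580°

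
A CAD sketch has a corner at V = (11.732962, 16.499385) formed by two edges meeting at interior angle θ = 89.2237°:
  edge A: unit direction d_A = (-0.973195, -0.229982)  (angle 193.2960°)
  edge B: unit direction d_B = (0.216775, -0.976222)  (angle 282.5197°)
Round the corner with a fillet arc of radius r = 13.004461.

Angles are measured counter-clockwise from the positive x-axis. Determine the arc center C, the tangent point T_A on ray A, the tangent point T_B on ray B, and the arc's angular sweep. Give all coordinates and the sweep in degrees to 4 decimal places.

center=(1.8952,0.8119) T_A=(-1.0956,13.4678) T_B=(14.5905,3.6310) sweep=90.7763

bisector direction at 237.9078° = (-0.531283,-0.847195)
center distance |VC| = r/sin(θ/2) = 13.004461/sin(44.6118°) = 18.516952
C = V + |VC|·bis = (1.8952,0.8119)
T_A = V + ((C−V)·d_A)·d_A = V + 13.1819·d_A = (-1.0956,13.4678)
T_B = V + ((C−V)·d_B)·d_B = V + 13.1819·d_B = (14.5905,3.6310)
sweep = 180° − θ = 90.7763°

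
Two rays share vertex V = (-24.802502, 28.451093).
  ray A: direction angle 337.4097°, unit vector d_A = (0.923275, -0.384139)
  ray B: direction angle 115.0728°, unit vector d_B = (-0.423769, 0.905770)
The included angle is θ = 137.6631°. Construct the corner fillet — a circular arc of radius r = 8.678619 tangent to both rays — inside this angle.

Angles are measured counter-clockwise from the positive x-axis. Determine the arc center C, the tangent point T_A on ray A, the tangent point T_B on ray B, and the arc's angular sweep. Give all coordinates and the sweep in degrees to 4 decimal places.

center=(-18.3658,35.1729) T_A=(-21.6996,27.1601) T_B=(-26.2267,31.4951) sweep=42.3369

bisector direction at 46.2412° = (0.691623,0.722258)
center distance |VC| = r/sin(θ/2) = 8.678619/sin(68.8315°) = 9.306603
C = V + |VC|·bis = (-18.3658,35.1729)
T_A = V + ((C−V)·d_A)·d_A = V + 3.3607·d_A = (-21.6996,27.1601)
T_B = V + ((C−V)·d_B)·d_B = V + 3.3607·d_B = (-26.2267,31.4951)
sweep = 180° − θ = 42.3369°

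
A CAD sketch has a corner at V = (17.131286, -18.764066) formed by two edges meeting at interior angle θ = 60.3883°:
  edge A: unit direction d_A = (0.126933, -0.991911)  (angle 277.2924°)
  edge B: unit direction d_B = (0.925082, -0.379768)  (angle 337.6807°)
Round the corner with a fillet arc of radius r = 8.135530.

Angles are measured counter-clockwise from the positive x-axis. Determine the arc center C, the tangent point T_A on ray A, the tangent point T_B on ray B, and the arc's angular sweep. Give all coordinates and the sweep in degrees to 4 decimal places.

center=(26.9757,-31.5998) T_A=(18.9060,-32.6325) T_B=(30.0653,-24.0738) sweep=119.6117

bisector direction at 307.4866° = (0.608575,-0.793496)
center distance |VC| = r/sin(θ/2) = 8.135530/sin(30.1942°) = 16.176212
C = V + |VC|·bis = (26.9757,-31.5998)
T_A = V + ((C−V)·d_A)·d_A = V + 13.9815·d_A = (18.9060,-32.6325)
T_B = V + ((C−V)·d_B)·d_B = V + 13.9815·d_B = (30.0653,-24.0738)
sweep = 180° − θ = 119.6117°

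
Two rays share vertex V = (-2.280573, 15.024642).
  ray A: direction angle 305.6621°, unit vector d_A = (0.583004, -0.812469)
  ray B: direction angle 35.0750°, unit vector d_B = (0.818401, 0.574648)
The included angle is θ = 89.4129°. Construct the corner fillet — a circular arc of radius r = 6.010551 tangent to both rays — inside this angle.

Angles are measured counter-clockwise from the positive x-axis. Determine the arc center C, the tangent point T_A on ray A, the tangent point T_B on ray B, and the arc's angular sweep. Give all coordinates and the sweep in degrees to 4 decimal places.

center=(6.1431,13.5951) T_A=(1.2597,10.0910) T_B=(2.6891,18.5142) sweep=90.5871

bisector direction at 350.3686° = (0.985904,-0.167310)
center distance |VC| = r/sin(θ/2) = 6.010551/sin(44.7064°) = 8.544090
C = V + |VC|·bis = (6.1431,13.5951)
T_A = V + ((C−V)·d_A)·d_A = V + 6.0725·d_A = (1.2597,10.0910)
T_B = V + ((C−V)·d_B)·d_B = V + 6.0725·d_B = (2.6891,18.5142)
sweep = 180° − θ = 90.5871°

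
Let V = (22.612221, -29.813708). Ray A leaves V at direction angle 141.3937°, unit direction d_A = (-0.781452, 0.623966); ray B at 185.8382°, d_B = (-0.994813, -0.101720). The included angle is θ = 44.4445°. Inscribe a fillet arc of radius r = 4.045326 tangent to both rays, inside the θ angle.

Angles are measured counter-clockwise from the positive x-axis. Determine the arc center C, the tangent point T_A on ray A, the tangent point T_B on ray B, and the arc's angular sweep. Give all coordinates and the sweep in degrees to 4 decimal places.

center=(12.3503,-26.7966) T_A=(14.8745,-23.6353) T_B=(12.7618,-30.8209) sweep=135.5555

bisector direction at 163.6160° = (-0.959393,0.282074)
center distance |VC| = r/sin(θ/2) = 4.045326/sin(22.2222°) = 10.696253
C = V + |VC|·bis = (12.3503,-26.7966)
T_A = V + ((C−V)·d_A)·d_A = V + 9.9018·d_A = (14.8745,-23.6353)
T_B = V + ((C−V)·d_B)·d_B = V + 9.9018·d_B = (12.7618,-30.8209)
sweep = 180° − θ = 135.5555°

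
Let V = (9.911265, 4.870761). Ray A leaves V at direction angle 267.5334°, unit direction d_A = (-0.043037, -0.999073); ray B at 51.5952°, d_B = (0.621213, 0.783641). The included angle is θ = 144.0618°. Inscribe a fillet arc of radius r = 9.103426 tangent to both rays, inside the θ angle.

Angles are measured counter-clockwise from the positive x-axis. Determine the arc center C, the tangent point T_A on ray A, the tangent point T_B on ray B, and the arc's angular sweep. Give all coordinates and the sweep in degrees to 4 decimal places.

center=(18.8792,1.5293) T_A=(9.7842,1.9210) T_B=(11.7454,7.1844) sweep=35.9382

bisector direction at 339.5643° = (0.937065,-0.349156)
center distance |VC| = r/sin(θ/2) = 9.103426/sin(72.0309°) = 9.570233
C = V + |VC|·bis = (18.8792,1.5293)
T_A = V + ((C−V)·d_A)·d_A = V + 2.9525·d_A = (9.7842,1.9210)
T_B = V + ((C−V)·d_B)·d_B = V + 2.9525·d_B = (11.7454,7.1844)
sweep = 180° − θ = 35.9382°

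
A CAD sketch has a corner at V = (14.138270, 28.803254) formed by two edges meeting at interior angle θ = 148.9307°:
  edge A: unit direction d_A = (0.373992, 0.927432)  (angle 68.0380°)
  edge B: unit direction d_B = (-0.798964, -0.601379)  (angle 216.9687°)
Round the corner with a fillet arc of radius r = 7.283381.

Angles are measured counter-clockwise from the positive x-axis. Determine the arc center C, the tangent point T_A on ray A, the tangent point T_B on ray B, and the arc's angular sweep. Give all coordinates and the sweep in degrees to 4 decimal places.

bisector direction at 142.5034° = (-0.793389,0.608715)
center distance |VC| = r/sin(θ/2) = 7.283381/sin(74.4654°) = 7.559541
C = V + |VC|·bis = (8.1406,33.4049)
T_A = V + ((C−V)·d_A)·d_A = V + 2.0246·d_A = (14.8955,30.6809)
T_B = V + ((C−V)·d_B)·d_B = V + 2.0246·d_B = (12.5207,27.5857)
sweep = 180° − θ = 31.0693°

center=(8.1406,33.4049) T_A=(14.8955,30.6809) T_B=(12.5207,27.5857) sweep=31.0693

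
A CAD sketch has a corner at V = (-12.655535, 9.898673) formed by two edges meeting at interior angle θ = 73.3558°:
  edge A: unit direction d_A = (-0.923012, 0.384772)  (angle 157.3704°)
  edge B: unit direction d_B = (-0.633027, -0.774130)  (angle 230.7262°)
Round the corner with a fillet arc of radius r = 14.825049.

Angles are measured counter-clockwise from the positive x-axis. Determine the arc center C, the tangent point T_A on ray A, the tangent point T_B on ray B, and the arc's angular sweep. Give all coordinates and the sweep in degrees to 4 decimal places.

center=(-36.7327,3.8740) T_A=(-31.0284,17.5577) T_B=(-25.2562,-5.5106) sweep=106.6442

bisector direction at 194.0483° = (-0.970091,-0.242740)
center distance |VC| = r/sin(θ/2) = 14.825049/sin(36.6779°) = 24.819447
C = V + |VC|·bis = (-36.7327,3.8740)
T_A = V + ((C−V)·d_A)·d_A = V + 19.9053·d_A = (-31.0284,17.5577)
T_B = V + ((C−V)·d_B)·d_B = V + 19.9053·d_B = (-25.2562,-5.5106)
sweep = 180° − θ = 106.6442°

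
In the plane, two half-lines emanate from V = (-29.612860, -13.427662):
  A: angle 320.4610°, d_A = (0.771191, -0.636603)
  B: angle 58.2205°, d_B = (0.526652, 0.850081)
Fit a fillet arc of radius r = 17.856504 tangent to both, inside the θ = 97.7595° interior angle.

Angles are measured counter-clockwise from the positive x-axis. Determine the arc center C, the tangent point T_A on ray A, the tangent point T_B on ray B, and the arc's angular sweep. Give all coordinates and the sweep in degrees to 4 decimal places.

center=(-6.2238,-9.5805) T_A=(-17.5913,-23.3512) T_B=(-21.4032,-0.1763) sweep=82.2405

bisector direction at 9.3408° = (0.986741,0.162306)
center distance |VC| = r/sin(θ/2) = 17.856504/sin(48.8798°) = 23.703397
C = V + |VC|·bis = (-6.2238,-9.5805)
T_A = V + ((C−V)·d_A)·d_A = V + 15.5883·d_A = (-17.5913,-23.3512)
T_B = V + ((C−V)·d_B)·d_B = V + 15.5883·d_B = (-21.4032,-0.1763)
sweep = 180° − θ = 82.2405°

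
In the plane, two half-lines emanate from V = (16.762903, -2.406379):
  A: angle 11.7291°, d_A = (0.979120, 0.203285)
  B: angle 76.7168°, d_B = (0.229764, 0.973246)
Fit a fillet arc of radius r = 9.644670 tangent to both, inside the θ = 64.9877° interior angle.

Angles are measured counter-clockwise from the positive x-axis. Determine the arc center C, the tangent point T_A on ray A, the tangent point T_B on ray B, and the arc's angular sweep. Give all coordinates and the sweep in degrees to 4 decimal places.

center=(29.6288,10.1152) T_A=(31.5894,0.6719) T_B=(20.2422,12.3312) sweep=115.0123

bisector direction at 44.2230° = (0.716631,0.697452)
center distance |VC| = r/sin(θ/2) = 9.644670/sin(32.4939°) = 17.953289
C = V + |VC|·bis = (29.6288,10.1152)
T_A = V + ((C−V)·d_A)·d_A = V + 15.1427·d_A = (31.5894,0.6719)
T_B = V + ((C−V)·d_B)·d_B = V + 15.1427·d_B = (20.2422,12.3312)
sweep = 180° − θ = 115.0123°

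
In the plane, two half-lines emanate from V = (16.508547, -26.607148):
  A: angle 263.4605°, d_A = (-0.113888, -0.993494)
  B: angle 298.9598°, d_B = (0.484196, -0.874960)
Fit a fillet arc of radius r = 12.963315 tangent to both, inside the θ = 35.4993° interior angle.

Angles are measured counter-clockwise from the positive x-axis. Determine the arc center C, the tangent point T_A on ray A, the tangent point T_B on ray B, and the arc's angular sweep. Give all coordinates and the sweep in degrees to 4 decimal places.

bisector direction at 281.2102° = (0.194408,-0.980921)
center distance |VC| = r/sin(θ/2) = 12.963315/sin(17.7496°) = 42.522402
C = V + |VC|·bis = (24.7752,-68.3183)
T_A = V + ((C−V)·d_A)·d_A = V + 40.4982·d_A = (11.8963,-66.8419)
T_B = V + ((C−V)·d_B)·d_B = V + 40.4982·d_B = (36.1176,-62.0415)
sweep = 180° − θ = 144.5007°

center=(24.7752,-68.3183) T_A=(11.8963,-66.8419) T_B=(36.1176,-62.0415) sweep=144.5007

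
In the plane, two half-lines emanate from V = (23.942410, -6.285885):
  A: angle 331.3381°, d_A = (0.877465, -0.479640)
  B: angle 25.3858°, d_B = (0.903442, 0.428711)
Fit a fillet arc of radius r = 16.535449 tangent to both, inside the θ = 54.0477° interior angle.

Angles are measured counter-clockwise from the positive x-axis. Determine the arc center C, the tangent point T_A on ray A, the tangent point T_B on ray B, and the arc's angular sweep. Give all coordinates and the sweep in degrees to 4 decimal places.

center=(60.3203,-7.3262) T_A=(52.3892,-21.8355) T_B=(53.2313,7.6126) sweep=125.9523

bisector direction at 358.3620° = (0.999591,-0.028585)
center distance |VC| = r/sin(θ/2) = 16.535449/sin(27.0238°) = 36.392728
C = V + |VC|·bis = (60.3203,-7.3262)
T_A = V + ((C−V)·d_A)·d_A = V + 32.4193·d_A = (52.3892,-21.8355)
T_B = V + ((C−V)·d_B)·d_B = V + 32.4193·d_B = (53.2313,7.6126)
sweep = 180° − θ = 125.9523°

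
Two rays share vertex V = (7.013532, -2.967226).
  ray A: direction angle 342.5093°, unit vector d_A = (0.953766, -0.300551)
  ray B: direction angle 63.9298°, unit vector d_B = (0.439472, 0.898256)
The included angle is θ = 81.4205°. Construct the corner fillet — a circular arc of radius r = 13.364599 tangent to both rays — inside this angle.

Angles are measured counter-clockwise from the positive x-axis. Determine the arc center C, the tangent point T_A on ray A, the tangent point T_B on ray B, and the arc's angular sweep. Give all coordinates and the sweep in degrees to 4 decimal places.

center=(25.8443,5.1113) T_A=(21.8276,-7.6354) T_B=(13.8395,10.9846) sweep=98.5795

bisector direction at 23.2195° = (0.919001,0.394256)
center distance |VC| = r/sin(θ/2) = 13.364599/sin(40.7103°) = 20.490497
C = V + |VC|·bis = (25.8443,5.1113)
T_A = V + ((C−V)·d_A)·d_A = V + 15.5322·d_A = (21.8276,-7.6354)
T_B = V + ((C−V)·d_B)·d_B = V + 15.5322·d_B = (13.8395,10.9846)
sweep = 180° − θ = 98.5795°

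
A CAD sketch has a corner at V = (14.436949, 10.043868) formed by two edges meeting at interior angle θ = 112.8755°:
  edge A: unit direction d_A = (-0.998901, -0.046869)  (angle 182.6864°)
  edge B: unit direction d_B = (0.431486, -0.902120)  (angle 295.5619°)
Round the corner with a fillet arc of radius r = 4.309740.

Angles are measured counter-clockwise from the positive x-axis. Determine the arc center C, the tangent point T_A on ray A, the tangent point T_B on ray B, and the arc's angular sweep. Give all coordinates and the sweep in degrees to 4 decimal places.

bisector direction at 239.1242° = (-0.513180,-0.858281)
center distance |VC| = r/sin(θ/2) = 4.309740/sin(56.4378°) = 5.171984
C = V + |VC|·bis = (11.7828,5.6049)
T_A = V + ((C−V)·d_A)·d_A = V + 2.8593·d_A = (11.5808,9.9099)
T_B = V + ((C−V)·d_B)·d_B = V + 2.8593·d_B = (15.6707,7.4644)
sweep = 180° − θ = 67.1245°

center=(11.7828,5.6049) T_A=(11.5808,9.9099) T_B=(15.6707,7.4644) sweep=67.1245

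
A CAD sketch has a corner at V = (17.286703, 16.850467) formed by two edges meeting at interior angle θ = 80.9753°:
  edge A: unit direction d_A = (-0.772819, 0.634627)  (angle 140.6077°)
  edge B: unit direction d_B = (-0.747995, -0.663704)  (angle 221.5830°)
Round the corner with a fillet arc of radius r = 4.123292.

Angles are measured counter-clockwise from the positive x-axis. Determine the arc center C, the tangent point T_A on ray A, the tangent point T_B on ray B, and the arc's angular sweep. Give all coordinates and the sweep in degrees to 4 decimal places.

bisector direction at 181.0953° = (-0.999817,-0.019116)
center distance |VC| = r/sin(θ/2) = 4.123292/sin(40.4877°) = 6.350520
C = V + |VC|·bis = (10.9373,16.7291)
T_A = V + ((C−V)·d_A)·d_A = V + 4.8299·d_A = (13.5541,19.9156)
T_B = V + ((C−V)·d_B)·d_B = V + 4.8299·d_B = (13.6740,13.6449)
sweep = 180° − θ = 99.0247°

center=(10.9373,16.7291) T_A=(13.5541,19.9156) T_B=(13.6740,13.6449) sweep=99.0247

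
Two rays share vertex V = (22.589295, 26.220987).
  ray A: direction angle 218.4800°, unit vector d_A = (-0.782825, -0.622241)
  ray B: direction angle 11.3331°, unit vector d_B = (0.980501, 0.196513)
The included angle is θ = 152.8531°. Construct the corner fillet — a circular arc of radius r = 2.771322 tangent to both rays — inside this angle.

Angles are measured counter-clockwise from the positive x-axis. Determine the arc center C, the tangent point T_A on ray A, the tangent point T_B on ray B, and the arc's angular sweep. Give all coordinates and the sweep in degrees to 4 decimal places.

bisector direction at 294.9066° = (0.421140,-0.906996)
center distance |VC| = r/sin(θ/2) = 2.771322/sin(76.4266°) = 2.850949
C = V + |VC|·bis = (23.7899,23.6352)
T_A = V + ((C−V)·d_A)·d_A = V + 0.6691·d_A = (22.0655,25.8046)
T_B = V + ((C−V)·d_B)·d_B = V + 0.6691·d_B = (23.2453,26.3525)
sweep = 180° − θ = 27.1469°

center=(23.7899,23.6352) T_A=(22.0655,25.8046) T_B=(23.2453,26.3525) sweep=27.1469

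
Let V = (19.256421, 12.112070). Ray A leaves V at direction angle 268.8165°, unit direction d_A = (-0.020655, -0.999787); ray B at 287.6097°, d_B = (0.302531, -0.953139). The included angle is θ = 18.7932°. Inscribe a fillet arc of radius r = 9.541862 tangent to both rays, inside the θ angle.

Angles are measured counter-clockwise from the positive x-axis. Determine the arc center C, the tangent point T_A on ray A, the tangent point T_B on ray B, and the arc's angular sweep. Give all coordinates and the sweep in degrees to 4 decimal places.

bisector direction at 278.2131° = (0.142855,-0.989744)
center distance |VC| = r/sin(θ/2) = 9.541862/sin(9.3966°) = 58.443149
C = V + |VC|·bis = (27.6053,-45.7317)
T_A = V + ((C−V)·d_A)·d_A = V + 57.6590·d_A = (18.0655,-45.5346)
T_B = V + ((C−V)·d_B)·d_B = V + 57.6590·d_B = (36.7001,-42.8450)
sweep = 180° − θ = 161.2068°

center=(27.6053,-45.7317) T_A=(18.0655,-45.5346) T_B=(36.7001,-42.8450) sweep=161.2068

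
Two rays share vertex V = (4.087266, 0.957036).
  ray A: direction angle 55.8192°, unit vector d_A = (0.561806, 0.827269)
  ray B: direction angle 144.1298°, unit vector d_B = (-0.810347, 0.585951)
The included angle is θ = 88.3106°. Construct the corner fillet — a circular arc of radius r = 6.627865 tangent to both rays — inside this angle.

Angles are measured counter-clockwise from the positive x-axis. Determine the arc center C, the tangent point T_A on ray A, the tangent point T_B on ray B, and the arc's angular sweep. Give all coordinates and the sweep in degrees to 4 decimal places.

center=(2.4393,10.3277) T_A=(7.9223,6.6042) T_B=(-1.4443,4.9569) sweep=91.6894

bisector direction at 99.9745° = (-0.173210,0.984885)
center distance |VC| = r/sin(θ/2) = 6.627865/sin(44.1553°) = 9.514516
C = V + |VC|·bis = (2.4393,10.3277)
T_A = V + ((C−V)·d_A)·d_A = V + 6.8262·d_A = (7.9223,6.6042)
T_B = V + ((C−V)·d_B)·d_B = V + 6.8262·d_B = (-1.4443,4.9569)
sweep = 180° − θ = 91.6894°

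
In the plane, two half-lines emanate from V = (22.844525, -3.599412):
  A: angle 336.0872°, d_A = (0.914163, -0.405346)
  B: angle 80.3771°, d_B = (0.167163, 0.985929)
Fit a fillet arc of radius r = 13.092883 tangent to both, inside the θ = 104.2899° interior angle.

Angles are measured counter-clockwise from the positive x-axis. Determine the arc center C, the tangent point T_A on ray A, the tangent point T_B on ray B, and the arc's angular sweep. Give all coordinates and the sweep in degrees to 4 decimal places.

center=(37.4542,4.2448) T_A=(32.1471,-7.7242) T_B=(24.5456,6.4334) sweep=75.7101

bisector direction at 28.2321° = (0.881038,0.473045)
center distance |VC| = r/sin(θ/2) = 13.092883/sin(52.1450°) = 16.582384
C = V + |VC|·bis = (37.4542,4.2448)
T_A = V + ((C−V)·d_A)·d_A = V + 10.1760·d_A = (32.1471,-7.7242)
T_B = V + ((C−V)·d_B)·d_B = V + 10.1760·d_B = (24.5456,6.4334)
sweep = 180° − θ = 75.7101°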